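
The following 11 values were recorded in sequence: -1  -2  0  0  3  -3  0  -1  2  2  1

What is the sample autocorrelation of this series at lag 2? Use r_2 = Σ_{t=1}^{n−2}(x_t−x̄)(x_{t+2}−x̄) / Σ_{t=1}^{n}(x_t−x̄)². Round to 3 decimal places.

Mean x̄ = (-1 − 2 + 0 + 0 + 3 − 3 + 0 − 1 + 2 + 2 + 1)/11 = 0.0909
Numerator Σ_{t=1}^{9}(x_t−x̄)(x_{t+2}−x̄) = 2.8926
Denominator Σ(x_t−x̄)² = 32.9091
r_2 = 2.8926 / 32.9091 = 0.088

0.088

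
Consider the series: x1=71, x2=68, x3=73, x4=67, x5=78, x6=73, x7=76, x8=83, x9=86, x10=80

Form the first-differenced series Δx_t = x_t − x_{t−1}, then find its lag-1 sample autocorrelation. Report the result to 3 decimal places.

First differences Δx: -3, 5, -6, 11, -5, 3, 7, 3, -6
Mean of differences = 1.0000
Numerator Σ(Δx_t−Δx̄)(Δx_{t+1}−Δx̄) = -176.0000
Denominator Σ(Δx_t−Δx̄)² = 310.0000
r_1(Δx) = -176.0000 / 310.0000 = -0.568

-0.568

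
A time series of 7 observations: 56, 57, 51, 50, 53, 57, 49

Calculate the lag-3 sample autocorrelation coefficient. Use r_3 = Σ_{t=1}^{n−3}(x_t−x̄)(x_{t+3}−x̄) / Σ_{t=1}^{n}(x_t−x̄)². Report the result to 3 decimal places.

-0.063

Mean x̄ = (56 + 57 + 51 + 50 + 53 + 57 + 49)/7 = 53.2857
Σ(x_t−x̄)(x_{t+3}−x̄) = (-8.9184) + (-1.0612) + (-8.4898) + (14.0816) = -4.3878
Denominator Σ(x_t−x̄)² = 69.4286
r_3 = -4.3878 / 69.4286 = -0.063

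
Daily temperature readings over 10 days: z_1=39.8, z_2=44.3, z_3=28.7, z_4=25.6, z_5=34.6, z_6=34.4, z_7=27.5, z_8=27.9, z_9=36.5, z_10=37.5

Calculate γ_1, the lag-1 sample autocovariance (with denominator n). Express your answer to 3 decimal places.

Mean z̄ = (39.8 + 44.3 + 28.7 + 25.6 + 34.6 + 34.4 + 27.5 + 27.9 + 36.5 + 37.5)/10 = 33.6800
Σ_{t=1}^{9}(z_t−z̄)(z_{t+1}−z̄) = 71.3176
γ_1 = 71.3176 / 10 = 7.132

7.132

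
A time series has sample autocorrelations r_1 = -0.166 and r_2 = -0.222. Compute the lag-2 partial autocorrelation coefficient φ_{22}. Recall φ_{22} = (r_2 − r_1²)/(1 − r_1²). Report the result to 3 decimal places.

-0.257

φ_{22} = (r_2 − r_1²) / (1 − r_1²)
r_1² = (-0.166)² = 0.027556
Numerator = -0.222 − 0.0276 = -0.2496; denominator = 1 − 0.0276 = 0.9724
φ_{22} = -0.2496 / 0.9724 = -0.257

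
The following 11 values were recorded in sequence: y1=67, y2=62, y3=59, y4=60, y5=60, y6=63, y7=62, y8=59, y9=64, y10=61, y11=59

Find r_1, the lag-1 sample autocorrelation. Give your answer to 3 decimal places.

Mean ȳ = (67 + 62 + 59 + 60 + 60 + 63 + 62 + 59 + 64 + 61 + 59)/11 = 61.4545
Numerator Σ_{t=1}^{10}(y_t−ȳ)(y_{t+1}−ȳ) = -1.6612
Denominator Σ(y_t−ȳ)² = 62.7273
r_1 = -1.6612 / 62.7273 = -0.026

-0.026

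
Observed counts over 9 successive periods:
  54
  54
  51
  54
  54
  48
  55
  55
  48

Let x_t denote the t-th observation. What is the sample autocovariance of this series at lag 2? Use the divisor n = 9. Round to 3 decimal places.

Mean x̄ = (54 + 54 + 51 + 54 + 54 + 48 + 55 + 55 + 48)/9 = 52.5556
Σ_{t=1}^{7}(x_t−x̄)(x_{t+2}−x̄) = -27.7284
γ_2 = -27.7284 / 9 = -3.081

-3.081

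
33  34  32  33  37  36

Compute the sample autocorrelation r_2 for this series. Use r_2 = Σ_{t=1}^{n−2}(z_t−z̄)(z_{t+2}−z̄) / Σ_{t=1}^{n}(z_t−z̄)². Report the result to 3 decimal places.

Mean z̄ = (33 + 34 + 32 + 33 + 37 + 36)/6 = 34.1667
Deviations from mean: -1.1667, -0.1667, -2.1667, -1.1667, 2.8333, 1.8333
Σ(z_t−z̄)(z_{t+2}−z̄) = (2.5278) + (0.1944) + (-6.1389) + (-2.1389) = -5.5556
Denominator Σ(z_t−z̄)² = 18.8333
r_2 = -5.5556 / 18.8333 = -0.295

-0.295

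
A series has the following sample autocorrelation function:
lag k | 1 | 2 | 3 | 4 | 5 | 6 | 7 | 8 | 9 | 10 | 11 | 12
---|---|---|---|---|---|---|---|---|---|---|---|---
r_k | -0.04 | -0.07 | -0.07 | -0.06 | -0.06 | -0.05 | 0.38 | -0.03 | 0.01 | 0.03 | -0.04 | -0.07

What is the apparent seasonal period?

7

The largest autocorrelation is r_7 = 0.38; the remaining lags stay at or below 0.03.
The dominant spike at lag 7 indicates a seasonal period of 7.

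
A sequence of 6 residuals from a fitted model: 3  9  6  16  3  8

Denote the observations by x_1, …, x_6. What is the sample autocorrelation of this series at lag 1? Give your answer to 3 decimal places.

Mean x̄ = (3 + 9 + 6 + 16 + 3 + 8)/6 = 7.5000
Deviations from mean: -4.5000, 1.5000, -1.5000, 8.5000, -4.5000, 0.5000
Σ(x_t−x̄)(x_{t+1}−x̄) = (-6.7500) + (-2.2500) + (-12.7500) + (-38.2500) + (-2.2500) = -62.2500
Denominator Σ(x_t−x̄)² = 117.5000
r_1 = -62.2500 / 117.5000 = -0.530

-0.530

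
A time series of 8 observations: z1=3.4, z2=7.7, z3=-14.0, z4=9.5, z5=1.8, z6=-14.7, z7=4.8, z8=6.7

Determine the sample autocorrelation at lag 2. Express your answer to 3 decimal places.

Mean z̄ = (3.4 + 7.7 − 14.0 + 9.5 + 1.8 − 14.7 + 4.8 + 6.7)/8 = 0.6500
Deviations from mean: 2.7500, 7.0500, -14.6500, 8.8500, 1.1500, -15.3500, 4.1500, 6.0500
Σ(z_t−z̄)(z_{t+2}−z̄) = (-40.2875) + (62.3925) + (-16.8475) + (-135.8475) + (4.7725) + (-92.8675) = -218.6850
Denominator Σ(z_t−z̄)² = 640.9800
r_2 = -218.6850 / 640.9800 = -0.341

-0.341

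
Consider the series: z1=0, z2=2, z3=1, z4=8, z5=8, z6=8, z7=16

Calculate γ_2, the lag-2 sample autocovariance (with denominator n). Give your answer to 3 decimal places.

Mean z̄ = (0 + 2 + 1 + 8 + 8 + 8 + 16)/7 = 6.1429
Deviations: -6.1429, -4.1429, -5.1429, 1.8571, 1.8571, 1.8571, 9.8571
Σ_{t=1}^{5}(z_t−z̄)(z_{t+2}−z̄) = 36.1020
γ_2 = 36.1020 / 7 = 5.157

5.157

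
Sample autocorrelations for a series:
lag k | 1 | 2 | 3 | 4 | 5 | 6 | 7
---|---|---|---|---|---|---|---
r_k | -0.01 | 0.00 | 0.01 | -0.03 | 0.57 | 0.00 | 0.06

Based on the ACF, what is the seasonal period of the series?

The largest autocorrelation is r_5 = 0.57; the remaining lags stay at or below 0.06.
The dominant spike at lag 5 indicates a seasonal period of 5.

5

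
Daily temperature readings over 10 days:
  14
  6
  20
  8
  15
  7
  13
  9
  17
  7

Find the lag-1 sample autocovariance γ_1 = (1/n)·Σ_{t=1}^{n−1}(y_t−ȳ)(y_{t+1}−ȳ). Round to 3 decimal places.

Mean ȳ = (14 + 6 + 20 + 8 + 15 + 7 + 13 + 9 + 17 + 7)/10 = 11.6000
Σ_{t=1}^{9}(y_t−ȳ)(y_{t+1}−ȳ) = -167.5600
γ_1 = -167.5600 / 10 = -16.756

-16.756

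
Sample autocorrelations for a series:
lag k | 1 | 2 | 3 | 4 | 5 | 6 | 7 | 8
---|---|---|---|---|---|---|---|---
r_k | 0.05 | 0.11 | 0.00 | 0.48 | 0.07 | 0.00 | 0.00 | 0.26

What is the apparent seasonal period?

4

The largest autocorrelation is r_4 = 0.48, with a weaker echo at lag 8 (0.26); the remaining lags stay at or below 0.11.
The dominant spike at lag 4 indicates a seasonal period of 4.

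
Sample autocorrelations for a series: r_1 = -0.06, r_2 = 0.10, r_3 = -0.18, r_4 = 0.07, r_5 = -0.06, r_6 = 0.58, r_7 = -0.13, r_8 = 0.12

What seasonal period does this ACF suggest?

6

The largest autocorrelation is r_6 = 0.58; the remaining lags stay at or below 0.12.
The dominant spike at lag 6 indicates a seasonal period of 6.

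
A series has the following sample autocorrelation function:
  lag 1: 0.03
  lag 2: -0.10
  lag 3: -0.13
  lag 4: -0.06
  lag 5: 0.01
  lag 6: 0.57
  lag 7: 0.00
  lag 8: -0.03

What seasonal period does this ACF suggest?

6

The largest autocorrelation is r_6 = 0.57; the remaining lags stay at or below 0.03.
The dominant spike at lag 6 indicates a seasonal period of 6.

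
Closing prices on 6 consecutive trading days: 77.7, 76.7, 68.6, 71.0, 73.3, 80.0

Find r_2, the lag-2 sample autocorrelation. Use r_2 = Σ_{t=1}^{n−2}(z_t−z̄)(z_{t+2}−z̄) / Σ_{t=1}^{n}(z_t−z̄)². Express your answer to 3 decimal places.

Mean z̄ = (77.7 + 76.7 + 68.6 + 71.0 + 73.3 + 80.0)/6 = 74.5500
Deviations from mean: 3.1500, 2.1500, -5.9500, -3.5500, -1.2500, 5.4500
Numerator Σ_{t=1}^{4}(z_t−z̄)(z_{t+2}−z̄) = -38.2850
Denominator Σ(z_t−z̄)² = 93.8150
r_2 = -38.2850 / 93.8150 = -0.408

-0.408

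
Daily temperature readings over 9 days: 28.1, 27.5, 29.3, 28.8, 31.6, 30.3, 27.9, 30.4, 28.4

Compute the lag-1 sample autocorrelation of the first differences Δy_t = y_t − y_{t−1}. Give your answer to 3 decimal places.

-0.511

First differences Δy: -0.6, 1.8, -0.5, 2.8, -1.3, -2.4, 2.5, -2.0
Mean of differences = 0.0375
Numerator Σ(Δy_t−Δȳ)(Δy_{t+1}−Δȳ) = -15.0102
Denominator Σ(Δy_t−Δȳ)² = 29.3788
r_1(Δy) = -15.0102 / 29.3788 = -0.511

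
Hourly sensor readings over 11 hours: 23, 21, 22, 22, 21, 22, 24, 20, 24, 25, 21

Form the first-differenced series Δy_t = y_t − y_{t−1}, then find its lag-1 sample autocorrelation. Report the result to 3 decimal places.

-0.407

First differences Δy: -2, 1, 0, -1, 1, 2, -4, 4, 1, -4
Mean of differences = -0.2000
Numerator Σ(Δy_t−Δȳ)(Δy_{t+1}−Δȳ) = -24.2400
Denominator Σ(Δy_t−Δȳ)² = 59.6000
r_1(Δy) = -24.2400 / 59.6000 = -0.407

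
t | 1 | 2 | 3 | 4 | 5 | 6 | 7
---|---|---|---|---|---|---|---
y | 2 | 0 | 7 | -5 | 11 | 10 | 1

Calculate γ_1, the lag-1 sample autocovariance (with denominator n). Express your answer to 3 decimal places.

Mean ȳ = (2 + 0 + 7 − 5 + 11 + 10 + 1)/7 = 3.7143
Deviations: -1.7143, -3.7143, 3.2857, -8.7143, 7.2857, 6.2857, -2.7143
Σ_{t=1}^{6}(y_t−ȳ)(y_{t+1}−ȳ) = -69.2245
γ_1 = -69.2245 / 7 = -9.889

-9.889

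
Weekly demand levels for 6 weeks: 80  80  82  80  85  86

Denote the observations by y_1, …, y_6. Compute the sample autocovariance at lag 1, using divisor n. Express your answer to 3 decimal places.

1.690

Mean ȳ = (80 + 80 + 82 + 80 + 85 + 86)/6 = 82.1667
Deviations: -2.1667, -2.1667, -0.1667, -2.1667, 2.8333, 3.8333
Σ_{t=1}^{5}(y_t−ȳ)(y_{t+1}−ȳ) = 10.1389
γ_1 = 10.1389 / 6 = 1.690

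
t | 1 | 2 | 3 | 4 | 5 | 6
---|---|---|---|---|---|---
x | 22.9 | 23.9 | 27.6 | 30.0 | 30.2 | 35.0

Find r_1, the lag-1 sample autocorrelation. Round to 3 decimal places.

Mean x̄ = (22.9 + 23.9 + 27.6 + 30.0 + 30.2 + 35.0)/6 = 28.2667
Σ(x_t−x̄)(x_{t+1}−x̄) = (23.4344) + (2.9111) + (-1.1556) + (3.3511) + (13.0178) = 41.5589
Denominator Σ(x_t−x̄)² = 100.3933
r_1 = 41.5589 / 100.3933 = 0.414

0.414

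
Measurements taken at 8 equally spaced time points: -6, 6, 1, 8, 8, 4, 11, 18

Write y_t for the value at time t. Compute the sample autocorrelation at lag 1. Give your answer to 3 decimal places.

Mean ȳ = (-6 + 6 + 1 + 8 + 8 + 4 + 11 + 18)/8 = 6.2500
Deviations from mean: -12.2500, -0.2500, -5.2500, 1.7500, 1.7500, -2.2500, 4.7500, 11.7500
Numerator Σ_{t=1}^{7}(y_t−ȳ)(y_{t+1}−ȳ) = 39.4375
Denominator Σ(y_t−ȳ)² = 349.5000
r_1 = 39.4375 / 349.5000 = 0.113

0.113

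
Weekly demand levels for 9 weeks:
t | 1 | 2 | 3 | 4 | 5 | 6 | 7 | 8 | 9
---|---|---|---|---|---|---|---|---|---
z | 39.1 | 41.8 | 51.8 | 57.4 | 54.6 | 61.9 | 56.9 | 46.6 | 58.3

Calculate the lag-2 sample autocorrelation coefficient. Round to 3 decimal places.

Mean z̄ = (39.1 + 41.8 + 51.8 + 57.4 + 54.6 + 61.9 + 56.9 + 46.6 + 58.3)/9 = 52.0444
Σ(z_t−z̄)(z_{t+2}−z̄) = (3.1642) + (-54.8647) + (-0.6247) + (52.7820) + (12.4086) + (-53.6580) + (30.3742) = -10.4184
Denominator Σ(z_t−z̄)² = 497.2622
r_2 = -10.4184 / 497.2622 = -0.021

-0.021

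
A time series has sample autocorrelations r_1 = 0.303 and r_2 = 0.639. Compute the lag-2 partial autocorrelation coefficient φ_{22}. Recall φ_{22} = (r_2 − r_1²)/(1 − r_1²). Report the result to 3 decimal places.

φ_{22} = (r_2 − r_1²) / (1 − r_1²)
r_1² = (0.303)² = 0.091809
Numerator = 0.639 − 0.0918 = 0.5472; denominator = 1 − 0.0918 = 0.9082
φ_{22} = 0.5472 / 0.9082 = 0.603

0.603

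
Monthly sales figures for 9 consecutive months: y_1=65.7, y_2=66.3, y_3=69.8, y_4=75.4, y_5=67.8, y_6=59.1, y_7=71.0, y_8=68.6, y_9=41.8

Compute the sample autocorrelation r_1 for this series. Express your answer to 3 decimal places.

Mean ȳ = (65.7 + 66.3 + 69.8 + 75.4 + 67.8 + 59.1 + 71.0 + 68.6 + 41.8)/9 = 65.0556
Numerator Σ_{t=1}^{8}(y_t−ȳ)(y_{t+1}−ȳ) = -28.9309
Denominator Σ(y_t−ȳ)² = 763.2022
r_1 = -28.9309 / 763.2022 = -0.038

-0.038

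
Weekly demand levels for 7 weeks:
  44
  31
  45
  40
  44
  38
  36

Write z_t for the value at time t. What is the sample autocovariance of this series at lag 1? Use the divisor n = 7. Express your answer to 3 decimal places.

-11.665

Mean z̄ = (44 + 31 + 45 + 40 + 44 + 38 + 36)/7 = 39.7143
Deviations: 4.2857, -8.7143, 5.2857, 0.2857, 4.2857, -1.7143, -3.7143
Σ_{t=1}^{6}(z_t−z̄)(z_{t+1}−z̄) = -81.6531
γ_1 = -81.6531 / 7 = -11.665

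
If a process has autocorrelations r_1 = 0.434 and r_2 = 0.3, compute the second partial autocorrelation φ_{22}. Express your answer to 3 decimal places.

φ_{22} = (r_2 − r_1²) / (1 − r_1²)
r_1² = (0.434)² = 0.188356
Numerator = 0.3 − 0.1884 = 0.1116; denominator = 1 − 0.1884 = 0.8116
φ_{22} = 0.1116 / 0.8116 = 0.138

0.138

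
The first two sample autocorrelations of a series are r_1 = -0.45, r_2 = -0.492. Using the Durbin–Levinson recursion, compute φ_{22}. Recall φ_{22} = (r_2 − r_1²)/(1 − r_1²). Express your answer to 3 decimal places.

φ_{22} = (r_2 − r_1²) / (1 − r_1²)
r_1² = (-0.45)² = 0.2025
Numerator = -0.492 − 0.2025 = -0.6945; denominator = 1 − 0.2025 = 0.7975
φ_{22} = -0.6945 / 0.7975 = -0.871

-0.871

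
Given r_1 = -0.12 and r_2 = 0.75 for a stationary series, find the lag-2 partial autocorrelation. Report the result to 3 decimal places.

φ_{22} = (r_2 − r_1²) / (1 − r_1²)
r_1² = (-0.12)² = 0.0144
Numerator = 0.75 − 0.0144 = 0.7356; denominator = 1 − 0.0144 = 0.9856
φ_{22} = 0.7356 / 0.9856 = 0.746

0.746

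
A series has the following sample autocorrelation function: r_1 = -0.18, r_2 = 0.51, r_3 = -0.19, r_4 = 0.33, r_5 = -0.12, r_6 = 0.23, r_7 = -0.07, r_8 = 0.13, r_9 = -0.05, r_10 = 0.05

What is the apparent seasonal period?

The largest autocorrelation is r_2 = 0.51, with weaker echoes at lags 4 (0.33) and 6 (0.23); the remaining lags stay at or below 0.13.
The dominant spike at lag 2 indicates a seasonal period of 2.

2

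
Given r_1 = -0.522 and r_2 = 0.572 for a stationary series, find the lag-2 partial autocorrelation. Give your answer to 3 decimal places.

φ_{22} = (r_2 − r_1²) / (1 − r_1²)
r_1² = (-0.522)² = 0.272484
Numerator = 0.572 − 0.2725 = 0.2995; denominator = 1 − 0.2725 = 0.7275
φ_{22} = 0.2995 / 0.7275 = 0.412

0.412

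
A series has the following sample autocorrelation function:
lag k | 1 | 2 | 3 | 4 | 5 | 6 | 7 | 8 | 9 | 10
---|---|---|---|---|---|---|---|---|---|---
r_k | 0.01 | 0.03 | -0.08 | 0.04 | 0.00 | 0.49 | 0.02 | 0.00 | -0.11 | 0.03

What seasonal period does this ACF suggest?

The largest autocorrelation is r_6 = 0.49; the remaining lags stay at or below 0.04.
The dominant spike at lag 6 indicates a seasonal period of 6.

6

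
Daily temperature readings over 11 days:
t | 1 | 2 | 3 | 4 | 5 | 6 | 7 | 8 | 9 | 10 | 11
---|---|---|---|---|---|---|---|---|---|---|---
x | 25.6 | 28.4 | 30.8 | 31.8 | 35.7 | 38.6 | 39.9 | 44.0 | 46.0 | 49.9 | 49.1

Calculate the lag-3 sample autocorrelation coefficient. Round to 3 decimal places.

Mean x̄ = (25.6 + 28.4 + 30.8 + 31.8 + 35.7 + 38.6 + 39.9 + 44.0 + 46.0 + 49.9 + 49.1)/11 = 38.1636
Numerator Σ_{t=1}^{8}(x_t−x̄)(x_{t+3}−x̄) = 162.9897
Denominator Σ(x_t−x̄)² = 709.9855
r_3 = 162.9897 / 709.9855 = 0.230

0.230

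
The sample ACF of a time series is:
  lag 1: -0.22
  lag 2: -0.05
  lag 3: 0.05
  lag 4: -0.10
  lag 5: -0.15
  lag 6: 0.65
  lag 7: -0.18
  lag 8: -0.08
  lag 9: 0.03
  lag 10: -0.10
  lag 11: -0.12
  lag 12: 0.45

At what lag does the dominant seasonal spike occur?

The largest autocorrelation is r_6 = 0.65, with a weaker echo at lag 12 (0.45); the remaining lags stay at or below 0.05.
The dominant spike at lag 6 indicates a seasonal period of 6.

6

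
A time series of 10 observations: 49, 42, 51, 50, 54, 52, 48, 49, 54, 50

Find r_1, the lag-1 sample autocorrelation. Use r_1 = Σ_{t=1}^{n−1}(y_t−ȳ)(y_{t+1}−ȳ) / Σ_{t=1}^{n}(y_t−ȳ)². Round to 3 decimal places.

Mean ȳ = (49 + 42 + 51 + 50 + 54 + 52 + 48 + 49 + 54 + 50)/10 = 49.9000
Numerator Σ_{t=1}^{9}(y_t−ȳ)(y_{t+1}−ȳ) = 1.9900
Denominator Σ(y_t−ȳ)² = 106.9000
r_1 = 1.9900 / 106.9000 = 0.019

0.019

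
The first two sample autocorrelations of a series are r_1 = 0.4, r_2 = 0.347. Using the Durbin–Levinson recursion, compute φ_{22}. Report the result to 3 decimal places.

φ_{22} = (r_2 − r_1²) / (1 − r_1²)
r_1² = (0.4)² = 0.16
Numerator = 0.347 − 0.1600 = 0.1870; denominator = 1 − 0.1600 = 0.8400
φ_{22} = 0.1870 / 0.8400 = 0.223

0.223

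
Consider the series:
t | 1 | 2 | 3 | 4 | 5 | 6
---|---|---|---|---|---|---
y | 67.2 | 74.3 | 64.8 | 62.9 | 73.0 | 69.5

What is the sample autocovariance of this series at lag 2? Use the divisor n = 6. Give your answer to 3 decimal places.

-8.144

Mean ȳ = (67.2 + 74.3 + 64.8 + 62.9 + 73.0 + 69.5)/6 = 68.6167
Deviations: -1.4167, 5.6833, -3.8167, -5.7167, 4.3833, 0.8833
Σ_{t=1}^{4}(y_t−ȳ)(y_{t+2}−ȳ) = -48.8622
γ_2 = -48.8622 / 6 = -8.144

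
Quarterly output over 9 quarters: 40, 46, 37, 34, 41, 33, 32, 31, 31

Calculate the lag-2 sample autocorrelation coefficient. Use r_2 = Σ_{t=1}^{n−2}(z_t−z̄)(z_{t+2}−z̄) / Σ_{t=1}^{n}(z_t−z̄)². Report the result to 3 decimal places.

Mean z̄ = (40 + 46 + 37 + 34 + 41 + 33 + 32 + 31 + 31)/9 = 36.1111
Σ(z_t−z̄)(z_{t+2}−z̄) = (3.4568) + (-20.8765) + (4.3457) + (6.5679) + (-20.0988) + (15.9012) + (21.0123) = 10.3086
Denominator Σ(z_t−z̄)² = 220.8889
r_2 = 10.3086 / 220.8889 = 0.047

0.047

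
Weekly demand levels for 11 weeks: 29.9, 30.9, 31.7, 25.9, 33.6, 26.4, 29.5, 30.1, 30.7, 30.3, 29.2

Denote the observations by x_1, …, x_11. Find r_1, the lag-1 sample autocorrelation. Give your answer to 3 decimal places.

-0.664

Mean x̄ = (29.9 + 30.9 + 31.7 + 25.9 + 33.6 + 26.4 + 29.5 + 30.1 + 30.7 + 30.3 + 29.2)/11 = 29.8364
Numerator Σ_{t=1}^{10}(x_t−x̄)(x_{t+1}−x̄) = -31.6340
Denominator Σ(x_t−x̄)² = 47.6255
r_1 = -31.6340 / 47.6255 = -0.664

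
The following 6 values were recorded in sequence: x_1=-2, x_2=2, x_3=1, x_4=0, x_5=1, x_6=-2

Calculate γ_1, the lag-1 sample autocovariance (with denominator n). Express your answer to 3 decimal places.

-0.667

Mean x̄ = (-2 + 2 + 1 + 0 + 1 − 2)/6 = 0.0000
Deviations: -2.0000, 2.0000, 1.0000, 0.0000, 1.0000, -2.0000
Σ_{t=1}^{5}(x_t−x̄)(x_{t+1}−x̄) = -4.0000
γ_1 = -4.0000 / 6 = -0.667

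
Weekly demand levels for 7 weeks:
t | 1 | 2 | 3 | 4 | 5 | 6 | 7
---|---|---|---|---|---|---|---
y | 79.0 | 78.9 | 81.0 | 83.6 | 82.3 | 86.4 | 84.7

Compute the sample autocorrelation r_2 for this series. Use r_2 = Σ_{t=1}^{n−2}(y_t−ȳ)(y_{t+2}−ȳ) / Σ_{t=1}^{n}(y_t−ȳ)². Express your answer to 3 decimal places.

0.107

Mean ȳ = (79.0 + 78.9 + 81.0 + 83.6 + 82.3 + 86.4 + 84.7)/7 = 82.2714
Numerator Σ_{t=1}^{5}(y_t−ȳ)(y_{t+2}−ȳ) = 5.1984
Denominator Σ(y_t−ȳ)² = 48.3943
r_2 = 5.1984 / 48.3943 = 0.107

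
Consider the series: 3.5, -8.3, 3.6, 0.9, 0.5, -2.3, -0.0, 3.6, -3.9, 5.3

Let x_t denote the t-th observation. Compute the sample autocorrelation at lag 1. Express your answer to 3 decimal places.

-0.574

Mean x̄ = (3.5 − 8.3 + 3.6 + 0.9 + 0.5 − 2.3 − 0.0 + 3.6 − 3.9 + 5.3)/10 = 0.2900
Numerator Σ_{t=1}^{9}(x_t−x̄)(x_{t+1}−x̄) = -89.4731
Denominator Σ(x_t−x̄)² = 155.8690
r_1 = -89.4731 / 155.8690 = -0.574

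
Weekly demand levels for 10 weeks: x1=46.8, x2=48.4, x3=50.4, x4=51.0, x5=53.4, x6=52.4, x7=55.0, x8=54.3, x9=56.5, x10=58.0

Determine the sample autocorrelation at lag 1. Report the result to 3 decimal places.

Mean x̄ = (46.8 + 48.4 + 50.4 + 51.0 + 53.4 + 52.4 + 55.0 + 54.3 + 56.5 + 58.0)/10 = 52.6200
Numerator Σ_{t=1}^{9}(x_t−x̄)(x_{t+1}−x̄) = 66.9576
Denominator Σ(x_t−x̄)² = 112.3760
r_1 = 66.9576 / 112.3760 = 0.596

0.596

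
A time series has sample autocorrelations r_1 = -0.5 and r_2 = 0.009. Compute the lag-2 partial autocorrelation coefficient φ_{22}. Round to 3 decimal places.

φ_{22} = (r_2 − r_1²) / (1 − r_1²)
r_1² = (-0.5)² = 0.25
Numerator = 0.009 − 0.2500 = -0.2410; denominator = 1 − 0.2500 = 0.7500
φ_{22} = -0.2410 / 0.7500 = -0.321

-0.321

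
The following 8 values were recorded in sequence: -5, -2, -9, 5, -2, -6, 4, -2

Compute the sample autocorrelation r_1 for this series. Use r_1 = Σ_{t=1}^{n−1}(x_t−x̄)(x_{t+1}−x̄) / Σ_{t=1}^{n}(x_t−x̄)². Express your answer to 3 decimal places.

-0.458

Mean x̄ = (-5 − 2 − 9 + 5 − 2 − 6 + 4 − 2)/8 = -2.1250
Σ(x_t−x̄)(x_{t+1}−x̄) = (-0.3594) + (-0.8594) + (-48.9844) + (0.8906) + (-0.4844) + (-23.7344) + (0.7656) = -72.7656
Denominator Σ(x_t−x̄)² = 158.8750
r_1 = -72.7656 / 158.8750 = -0.458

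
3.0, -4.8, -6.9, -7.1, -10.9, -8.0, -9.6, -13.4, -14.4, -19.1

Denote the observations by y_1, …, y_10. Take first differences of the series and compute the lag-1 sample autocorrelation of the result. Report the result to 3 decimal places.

First differences Δy: -7.8, -2.1, -0.2, -3.8, 2.9, -1.6, -3.8, -1.0, -4.7
Mean of differences = -2.4556
Numerator Σ(Δy_t−Δȳ)(Δy_{t+1}−Δȳ) = -13.1231
Denominator Σ(Δy_t−Δȳ)² = 73.9622
r_1(Δy) = -13.1231 / 73.9622 = -0.177

-0.177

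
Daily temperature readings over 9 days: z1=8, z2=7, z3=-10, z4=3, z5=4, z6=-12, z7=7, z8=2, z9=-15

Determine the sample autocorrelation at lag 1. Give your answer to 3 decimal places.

Mean z̄ = (8 + 7 − 10 + 3 + 4 − 12 + 7 + 2 − 15)/9 = -0.6667
Numerator Σ_{t=1}^{8}(z_t−z̄)(z_{t+1}−z̄) = -179.7778
Denominator Σ(z_t−z̄)² = 656.0000
r_1 = -179.7778 / 656.0000 = -0.274

-0.274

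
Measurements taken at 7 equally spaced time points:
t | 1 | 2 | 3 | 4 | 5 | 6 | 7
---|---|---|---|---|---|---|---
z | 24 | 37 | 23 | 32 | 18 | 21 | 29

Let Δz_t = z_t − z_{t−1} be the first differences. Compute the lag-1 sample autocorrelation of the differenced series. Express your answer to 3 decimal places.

-0.618

First differences Δz: 13, -14, 9, -14, 3, 8
Mean of differences = 0.8333
Numerator Σ(Δz_t−Δz̄)(Δz_{t+1}−Δz̄) = -439.3611
Denominator Σ(Δz_t−Δz̄)² = 710.8333
r_1(Δz) = -439.3611 / 710.8333 = -0.618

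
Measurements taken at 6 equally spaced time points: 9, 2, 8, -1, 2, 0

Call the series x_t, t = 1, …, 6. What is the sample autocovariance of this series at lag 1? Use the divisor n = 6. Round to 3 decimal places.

Mean x̄ = (9 + 2 + 8 − 1 + 2 + 0)/6 = 3.3333
Deviations: 5.6667, -1.3333, 4.6667, -4.3333, -1.3333, -3.3333
Σ_{t=1}^{5}(x_t−x̄)(x_{t+1}−x̄) = -23.7778
γ_1 = -23.7778 / 6 = -3.963

-3.963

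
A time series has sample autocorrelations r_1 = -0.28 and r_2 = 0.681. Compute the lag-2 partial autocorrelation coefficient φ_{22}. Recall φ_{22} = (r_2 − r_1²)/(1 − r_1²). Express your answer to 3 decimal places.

φ_{22} = (r_2 − r_1²) / (1 − r_1²)
r_1² = (-0.28)² = 0.0784
Numerator = 0.681 − 0.0784 = 0.6026; denominator = 1 − 0.0784 = 0.9216
φ_{22} = 0.6026 / 0.9216 = 0.654

0.654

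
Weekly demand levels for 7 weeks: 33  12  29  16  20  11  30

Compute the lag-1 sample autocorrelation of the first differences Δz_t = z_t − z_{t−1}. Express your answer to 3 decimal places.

-0.618

First differences Δz: -21, 17, -13, 4, -9, 19
Mean of differences = -0.5000
Numerator Σ(Δz_t−Δz̄)(Δz_{t+1}−Δz̄) = -837.7500
Denominator Σ(Δz_t−Δz̄)² = 1355.5000
r_1(Δz) = -837.7500 / 1355.5000 = -0.618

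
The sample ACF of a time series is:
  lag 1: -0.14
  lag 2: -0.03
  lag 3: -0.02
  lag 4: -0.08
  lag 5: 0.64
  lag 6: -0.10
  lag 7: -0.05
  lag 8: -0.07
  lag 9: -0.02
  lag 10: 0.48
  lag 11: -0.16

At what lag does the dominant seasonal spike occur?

5

The largest autocorrelation is r_5 = 0.64, with a weaker echo at lag 10 (0.48); the remaining lags stay at or below -0.02.
The dominant spike at lag 5 indicates a seasonal period of 5.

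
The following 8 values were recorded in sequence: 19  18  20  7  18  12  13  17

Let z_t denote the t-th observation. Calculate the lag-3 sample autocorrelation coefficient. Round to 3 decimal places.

-0.103

Mean z̄ = (19 + 18 + 20 + 7 + 18 + 12 + 13 + 17)/8 = 15.5000
Deviations from mean: 3.5000, 2.5000, 4.5000, -8.5000, 2.5000, -3.5000, -2.5000, 1.5000
Σ(z_t−z̄)(z_{t+3}−z̄) = (-29.7500) + (6.2500) + (-15.7500) + (21.2500) + (3.7500) = -14.2500
Denominator Σ(z_t−z̄)² = 138.0000
r_3 = -14.2500 / 138.0000 = -0.103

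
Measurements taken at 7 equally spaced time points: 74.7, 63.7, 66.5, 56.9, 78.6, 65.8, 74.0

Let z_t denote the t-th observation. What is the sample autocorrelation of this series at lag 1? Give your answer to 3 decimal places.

-0.457

Mean z̄ = (74.7 + 63.7 + 66.5 + 56.9 + 78.6 + 65.8 + 74.0)/7 = 68.6000
Deviations from mean: 6.1000, -4.9000, -2.1000, -11.7000, 10.0000, -2.8000, 5.4000
Σ(z_t−z̄)(z_{t+1}−z̄) = (-29.8900) + (10.2900) + (24.5700) + (-117.0000) + (-28.0000) + (-15.1200) = -155.1500
Denominator Σ(z_t−z̄)² = 339.5200
r_1 = -155.1500 / 339.5200 = -0.457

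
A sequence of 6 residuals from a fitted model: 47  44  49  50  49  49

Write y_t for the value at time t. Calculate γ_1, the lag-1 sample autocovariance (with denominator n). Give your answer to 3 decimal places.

0.833

Mean ȳ = (47 + 44 + 49 + 50 + 49 + 49)/6 = 48.0000
Deviations: -1.0000, -4.0000, 1.0000, 2.0000, 1.0000, 1.0000
Σ_{t=1}^{5}(y_t−ȳ)(y_{t+1}−ȳ) = 5.0000
γ_1 = 5.0000 / 6 = 0.833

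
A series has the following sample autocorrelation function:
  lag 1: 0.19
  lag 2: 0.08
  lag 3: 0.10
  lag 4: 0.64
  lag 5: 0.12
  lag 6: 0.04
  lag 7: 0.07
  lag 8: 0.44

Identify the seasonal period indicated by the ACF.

The largest autocorrelation is r_4 = 0.64, with a weaker echo at lag 8 (0.44); the remaining lags stay at or below 0.19.
The dominant spike at lag 4 indicates a seasonal period of 4.

4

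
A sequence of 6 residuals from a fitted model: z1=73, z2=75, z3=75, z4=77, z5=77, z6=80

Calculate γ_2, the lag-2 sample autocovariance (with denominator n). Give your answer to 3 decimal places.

Mean z̄ = (73 + 75 + 75 + 77 + 77 + 80)/6 = 76.1667
Σ_{t=1}^{4}(z_t−z̄)(z_{t+2}−z̄) = 4.9444
γ_2 = 4.9444 / 6 = 0.824

0.824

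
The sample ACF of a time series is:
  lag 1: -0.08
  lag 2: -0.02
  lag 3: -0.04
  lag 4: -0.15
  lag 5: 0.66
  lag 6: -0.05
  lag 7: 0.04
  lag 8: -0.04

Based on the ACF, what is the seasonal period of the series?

5

The largest autocorrelation is r_5 = 0.66; the remaining lags stay at or below 0.04.
The dominant spike at lag 5 indicates a seasonal period of 5.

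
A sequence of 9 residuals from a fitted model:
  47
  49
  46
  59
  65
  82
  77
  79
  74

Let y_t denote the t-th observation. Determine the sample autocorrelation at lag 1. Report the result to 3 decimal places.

0.717

Mean ȳ = (47 + 49 + 46 + 59 + 65 + 82 + 77 + 79 + 74)/9 = 64.2222
Numerator Σ_{t=1}^{8}(y_t−ȳ)(y_{t+1}−ȳ) = 1204.9506
Denominator Σ(y_t−ȳ)² = 1681.5556
r_1 = 1204.9506 / 1681.5556 = 0.717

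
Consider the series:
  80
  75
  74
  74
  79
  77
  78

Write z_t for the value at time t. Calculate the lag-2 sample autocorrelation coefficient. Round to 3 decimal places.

-0.234

Mean z̄ = (80 + 75 + 74 + 74 + 79 + 77 + 78)/7 = 76.7143
Deviations from mean: 3.2857, -1.7143, -2.7143, -2.7143, 2.2857, 0.2857, 1.2857
Σ(z_t−z̄)(z_{t+2}−z̄) = (-8.9184) + (4.6531) + (-6.2041) + (-0.7755) + (2.9388) = -8.3061
Denominator Σ(z_t−z̄)² = 35.4286
r_2 = -8.3061 / 35.4286 = -0.234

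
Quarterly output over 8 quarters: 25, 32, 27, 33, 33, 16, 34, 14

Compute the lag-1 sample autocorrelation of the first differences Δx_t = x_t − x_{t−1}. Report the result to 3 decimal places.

First differences Δx: 7, -5, 6, 0, -17, 18, -20
Mean of differences = -1.5714
Numerator Σ(Δx_t−Δx̄)(Δx_{t+1}−Δx̄) = -730.3265
Denominator Σ(Δx_t−Δx̄)² = 1105.7143
r_1(Δx) = -730.3265 / 1105.7143 = -0.661

-0.661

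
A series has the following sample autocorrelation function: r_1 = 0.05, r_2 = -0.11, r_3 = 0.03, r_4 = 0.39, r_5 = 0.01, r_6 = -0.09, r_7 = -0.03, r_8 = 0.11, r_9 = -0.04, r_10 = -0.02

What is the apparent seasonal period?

The largest autocorrelation is r_4 = 0.39; the remaining lags stay at or below 0.11.
The dominant spike at lag 4 indicates a seasonal period of 4.

4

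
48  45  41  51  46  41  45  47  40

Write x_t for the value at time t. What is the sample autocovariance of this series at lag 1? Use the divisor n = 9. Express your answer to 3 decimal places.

-3.545

Mean x̄ = (48 + 45 + 41 + 51 + 46 + 41 + 45 + 47 + 40)/9 = 44.8889
Σ_{t=1}^{8}(x_t−x̄)(x_{t+1}−x̄) = -31.9012
γ_1 = -31.9012 / 9 = -3.545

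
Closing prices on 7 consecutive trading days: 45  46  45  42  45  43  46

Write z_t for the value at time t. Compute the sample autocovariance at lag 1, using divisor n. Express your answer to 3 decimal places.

Mean z̄ = (45 + 46 + 45 + 42 + 45 + 43 + 46)/7 = 44.5714
Σ_{t=1}^{6}(z_t−z̄)(z_{t+1}−z̄) = -3.8980
γ_1 = -3.8980 / 7 = -0.557

-0.557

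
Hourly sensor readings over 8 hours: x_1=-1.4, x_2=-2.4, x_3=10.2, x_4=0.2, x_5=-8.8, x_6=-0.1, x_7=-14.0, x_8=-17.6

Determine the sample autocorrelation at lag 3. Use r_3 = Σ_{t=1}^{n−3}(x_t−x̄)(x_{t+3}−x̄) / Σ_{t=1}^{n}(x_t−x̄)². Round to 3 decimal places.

Mean x̄ = (-1.4 − 2.4 + 10.2 + 0.2 − 8.8 − 0.1 − 14.0 − 17.6)/8 = -4.2375
Deviations from mean: 2.8375, 1.8375, 14.4375, 4.4375, -4.5625, 4.1375, -9.7625, -13.3625
Σ(x_t−x̄)(x_{t+3}−x̄) = (12.5914) + (-8.3836) + (59.7352) + (-43.3211) + (60.9664) = 81.5883
Denominator Σ(x_t−x̄)² = 551.3588
r_3 = 81.5883 / 551.3588 = 0.148

0.148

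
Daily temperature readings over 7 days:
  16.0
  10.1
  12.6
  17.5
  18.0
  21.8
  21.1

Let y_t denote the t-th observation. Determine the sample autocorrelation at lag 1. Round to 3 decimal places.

0.540

Mean ȳ = (16.0 + 10.1 + 12.6 + 17.5 + 18.0 + 21.8 + 21.1)/7 = 16.7286
Deviations from mean: -0.7286, -6.6286, -4.1286, 0.7714, 1.2714, 5.0714, 4.3714
Numerator Σ_{t=1}^{6}(y_t−ȳ)(y_{t+1}−ȳ) = 58.6092
Denominator Σ(y_t−ȳ)² = 108.5543
r_1 = 58.6092 / 108.5543 = 0.540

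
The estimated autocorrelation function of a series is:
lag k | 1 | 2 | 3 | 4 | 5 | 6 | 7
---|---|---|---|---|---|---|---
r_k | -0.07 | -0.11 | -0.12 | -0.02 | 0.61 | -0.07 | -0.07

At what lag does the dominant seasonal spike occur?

5

The largest autocorrelation is r_5 = 0.61; the remaining lags stay at or below -0.02.
The dominant spike at lag 5 indicates a seasonal period of 5.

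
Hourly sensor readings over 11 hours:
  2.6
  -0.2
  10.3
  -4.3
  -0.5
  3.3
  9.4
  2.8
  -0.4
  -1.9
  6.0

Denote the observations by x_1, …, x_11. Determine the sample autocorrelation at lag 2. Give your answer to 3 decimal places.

Mean x̄ = (2.6 − 0.2 + 10.3 − 4.3 − 0.5 + 3.3 + 9.4 + 2.8 − 0.4 − 1.9 + 6.0)/11 = 2.4636
Numerator Σ_{t=1}^{9}(x_t−x̄)(x_{t+2}−x̄) = -61.5299
Denominator Σ(x_t−x̄)² = 211.7255
r_2 = -61.5299 / 211.7255 = -0.291

-0.291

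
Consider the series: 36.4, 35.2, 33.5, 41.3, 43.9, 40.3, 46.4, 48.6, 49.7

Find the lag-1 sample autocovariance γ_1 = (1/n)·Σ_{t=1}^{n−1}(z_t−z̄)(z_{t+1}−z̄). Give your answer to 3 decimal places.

18.680

Mean z̄ = (36.4 + 35.2 + 33.5 + 41.3 + 43.9 + 40.3 + 46.4 + 48.6 + 49.7)/9 = 41.7000
Σ_{t=1}^{8}(z_t−z̄)(z_{t+1}−z̄) = 168.1200
γ_1 = 168.1200 / 9 = 18.680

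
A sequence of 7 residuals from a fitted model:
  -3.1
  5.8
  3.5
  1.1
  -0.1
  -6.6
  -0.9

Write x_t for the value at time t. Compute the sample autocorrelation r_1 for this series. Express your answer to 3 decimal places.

Mean x̄ = (-3.1 + 5.8 + 3.5 + 1.1 − 0.1 − 6.6 − 0.9)/7 = -0.0429
Deviations from mean: -3.0571, 5.8429, 3.5429, 1.1429, -0.0571, -6.5571, -0.8571
Σ(x_t−x̄)(x_{t+1}−x̄) = (-17.8624) + (20.7004) + (4.0490) + (-0.0653) + (0.3747) + (5.6204) = 12.8167
Denominator Σ(x_t−x̄)² = 101.0771
r_1 = 12.8167 / 101.0771 = 0.127

0.127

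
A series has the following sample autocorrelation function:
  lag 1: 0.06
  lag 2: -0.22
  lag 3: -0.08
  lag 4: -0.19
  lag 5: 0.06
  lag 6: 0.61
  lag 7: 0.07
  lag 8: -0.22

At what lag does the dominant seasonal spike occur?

The largest autocorrelation is r_6 = 0.61; the remaining lags stay at or below 0.07.
The dominant spike at lag 6 indicates a seasonal period of 6.

6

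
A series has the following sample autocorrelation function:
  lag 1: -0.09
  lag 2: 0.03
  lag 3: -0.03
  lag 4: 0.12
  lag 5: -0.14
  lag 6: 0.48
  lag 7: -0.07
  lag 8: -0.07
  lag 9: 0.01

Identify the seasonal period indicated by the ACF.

6

The largest autocorrelation is r_6 = 0.48; the remaining lags stay at or below 0.12.
The dominant spike at lag 6 indicates a seasonal period of 6.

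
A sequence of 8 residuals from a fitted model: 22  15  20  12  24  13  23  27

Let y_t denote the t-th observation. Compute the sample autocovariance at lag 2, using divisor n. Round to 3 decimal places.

6.625

Mean ȳ = (22 + 15 + 20 + 12 + 24 + 13 + 23 + 27)/8 = 19.5000
Σ_{t=1}^{6}(y_t−ȳ)(y_{t+2}−ȳ) = 53.0000
γ_2 = 53.0000 / 8 = 6.625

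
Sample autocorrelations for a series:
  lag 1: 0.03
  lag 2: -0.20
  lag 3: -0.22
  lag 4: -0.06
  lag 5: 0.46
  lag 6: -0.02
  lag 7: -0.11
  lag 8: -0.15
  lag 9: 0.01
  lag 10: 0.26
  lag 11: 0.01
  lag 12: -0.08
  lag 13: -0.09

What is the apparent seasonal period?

The largest autocorrelation is r_5 = 0.46, with a weaker echo at lag 10 (0.26); the remaining lags stay at or below 0.03.
The dominant spike at lag 5 indicates a seasonal period of 5.

5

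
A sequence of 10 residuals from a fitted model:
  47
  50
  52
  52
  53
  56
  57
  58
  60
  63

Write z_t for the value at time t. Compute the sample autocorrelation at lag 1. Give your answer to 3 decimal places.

Mean z̄ = (47 + 50 + 52 + 52 + 53 + 56 + 57 + 58 + 60 + 63)/10 = 54.8000
Numerator Σ_{t=1}^{9}(z_t−z̄)(z_{t+1}−z̄) = 130.5600
Denominator Σ(z_t−z̄)² = 213.6000
r_1 = 130.5600 / 213.6000 = 0.611

0.611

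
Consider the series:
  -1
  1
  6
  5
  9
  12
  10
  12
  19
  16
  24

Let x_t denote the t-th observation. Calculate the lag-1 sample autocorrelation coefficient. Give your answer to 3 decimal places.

Mean x̄ = (-1 + 1 + 6 + 5 + 9 + 12 + 10 + 12 + 19 + 16 + 24)/11 = 10.2727
Numerator Σ_{t=1}^{10}(x_t−x̄)(x_{t+1}−x̄) = 313.9256
Denominator Σ(x_t−x̄)² = 564.1818
r_1 = 313.9256 / 564.1818 = 0.556

0.556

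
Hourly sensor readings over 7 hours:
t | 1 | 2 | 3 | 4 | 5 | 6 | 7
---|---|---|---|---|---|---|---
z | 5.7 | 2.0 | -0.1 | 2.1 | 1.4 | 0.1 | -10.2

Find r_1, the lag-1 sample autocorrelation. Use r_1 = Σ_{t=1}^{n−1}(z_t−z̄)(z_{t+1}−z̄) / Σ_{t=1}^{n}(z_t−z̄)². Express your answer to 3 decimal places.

Mean z̄ = (5.7 + 2.0 − 0.1 + 2.1 + 1.4 + 0.1 − 10.2)/7 = 0.1429
Σ(z_t−z̄)(z_{t+1}−z̄) = (10.3204) + (-0.4510) + (-0.4753) + (2.4604) + (-0.0539) + (0.4433) = 12.2439
Denominator Σ(z_t−z̄)² = 146.7771
r_1 = 12.2439 / 146.7771 = 0.083

0.083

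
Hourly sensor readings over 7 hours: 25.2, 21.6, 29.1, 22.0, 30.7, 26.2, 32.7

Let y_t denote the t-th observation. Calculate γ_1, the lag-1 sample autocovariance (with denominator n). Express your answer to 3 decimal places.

Mean ȳ = (25.2 + 21.6 + 29.1 + 22.0 + 30.7 + 26.2 + 32.7)/7 = 26.7857
Σ_{t=1}^{6}(y_t−ȳ)(y_{t+1}−ȳ) = -39.3431
γ_1 = -39.3431 / 7 = -5.620

-5.620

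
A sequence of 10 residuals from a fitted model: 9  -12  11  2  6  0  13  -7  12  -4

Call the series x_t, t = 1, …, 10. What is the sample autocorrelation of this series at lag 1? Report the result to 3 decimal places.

Mean x̄ = (9 − 12 + 11 + 2 + 6 + 0 + 13 − 7 + 12 − 4)/10 = 3.0000
Numerator Σ_{t=1}^{9}(x_t−x̄)(x_{t+1}−x̄) = -513.0000
Denominator Σ(x_t−x̄)² = 674.0000
r_1 = -513.0000 / 674.0000 = -0.761

-0.761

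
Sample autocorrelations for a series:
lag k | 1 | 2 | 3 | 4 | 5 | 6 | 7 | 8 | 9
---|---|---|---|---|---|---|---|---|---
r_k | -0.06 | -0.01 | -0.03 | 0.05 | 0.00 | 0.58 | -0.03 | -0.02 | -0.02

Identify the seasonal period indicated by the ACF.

The largest autocorrelation is r_6 = 0.58; the remaining lags stay at or below 0.05.
The dominant spike at lag 6 indicates a seasonal period of 6.

6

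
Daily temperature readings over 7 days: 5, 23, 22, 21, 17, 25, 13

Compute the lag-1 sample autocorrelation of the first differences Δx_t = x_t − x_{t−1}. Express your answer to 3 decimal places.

-0.270

First differences Δx: 18, -1, -1, -4, 8, -12
Mean of differences = 1.3333
Numerator Σ(Δx_t−Δx̄)(Δx_{t+1}−Δx̄) = -145.4444
Denominator Σ(Δx_t−Δx̄)² = 539.3333
r_1(Δx) = -145.4444 / 539.3333 = -0.270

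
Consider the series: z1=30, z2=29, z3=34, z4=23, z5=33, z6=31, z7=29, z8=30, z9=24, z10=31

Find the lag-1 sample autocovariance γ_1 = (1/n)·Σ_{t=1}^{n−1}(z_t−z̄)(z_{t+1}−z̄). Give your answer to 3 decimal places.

Mean z̄ = (30 + 29 + 34 + 23 + 33 + 31 + 29 + 30 + 24 + 31)/10 = 29.4000
Σ_{t=1}^{9}(z_t−z̄)(z_{t+1}−z̄) = -61.5600
γ_1 = -61.5600 / 10 = -6.156

-6.156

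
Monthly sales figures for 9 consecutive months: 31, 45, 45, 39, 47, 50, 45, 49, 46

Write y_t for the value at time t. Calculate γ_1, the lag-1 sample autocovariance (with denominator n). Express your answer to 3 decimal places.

Mean ȳ = (31 + 45 + 45 + 39 + 47 + 50 + 45 + 49 + 46)/9 = 44.1111
Σ_{t=1}^{8}(y_t−ȳ)(y_{t+1}−ȳ) = 5.6543
γ_1 = 5.6543 / 9 = 0.628

0.628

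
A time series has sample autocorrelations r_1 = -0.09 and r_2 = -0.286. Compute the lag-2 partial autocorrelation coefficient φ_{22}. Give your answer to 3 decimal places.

φ_{22} = (r_2 − r_1²) / (1 − r_1²)
r_1² = (-0.09)² = 0.0081
Numerator = -0.286 − 0.0081 = -0.2941; denominator = 1 − 0.0081 = 0.9919
φ_{22} = -0.2941 / 0.9919 = -0.297

-0.297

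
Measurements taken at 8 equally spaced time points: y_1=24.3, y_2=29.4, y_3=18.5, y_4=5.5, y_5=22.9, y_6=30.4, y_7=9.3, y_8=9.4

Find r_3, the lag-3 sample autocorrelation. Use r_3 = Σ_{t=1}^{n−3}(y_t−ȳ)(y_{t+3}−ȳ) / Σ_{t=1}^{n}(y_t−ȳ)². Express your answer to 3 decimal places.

Mean ȳ = (24.3 + 29.4 + 18.5 + 5.5 + 22.9 + 30.4 + 9.3 + 9.4)/8 = 18.7125
Σ(y_t−ȳ)(y_{t+3}−ȳ) = (-73.8248) + (44.7539) + (-2.4836) + (124.3627) + (-38.9961) = 53.8120
Denominator Σ(y_t−ȳ)² = 649.5088
r_3 = 53.8120 / 649.5088 = 0.083

0.083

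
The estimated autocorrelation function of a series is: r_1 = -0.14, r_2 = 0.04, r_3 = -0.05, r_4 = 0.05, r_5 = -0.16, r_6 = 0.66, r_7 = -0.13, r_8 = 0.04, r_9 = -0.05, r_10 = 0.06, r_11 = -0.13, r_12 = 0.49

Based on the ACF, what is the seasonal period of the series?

The largest autocorrelation is r_6 = 0.66, with a weaker echo at lag 12 (0.49); the remaining lags stay at or below 0.06.
The dominant spike at lag 6 indicates a seasonal period of 6.

6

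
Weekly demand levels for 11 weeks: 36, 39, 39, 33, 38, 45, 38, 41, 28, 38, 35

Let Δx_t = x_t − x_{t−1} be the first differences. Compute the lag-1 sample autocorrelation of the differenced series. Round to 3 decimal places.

-0.581

First differences Δx: 3, 0, -6, 5, 7, -7, 3, -13, 10, -3
Mean of differences = -0.1000
Numerator Σ(Δx_t−Δx̄)(Δx_{t+1}−Δx̄) = -264.1100
Denominator Σ(Δx_t−Δx̄)² = 454.9000
r_1(Δx) = -264.1100 / 454.9000 = -0.581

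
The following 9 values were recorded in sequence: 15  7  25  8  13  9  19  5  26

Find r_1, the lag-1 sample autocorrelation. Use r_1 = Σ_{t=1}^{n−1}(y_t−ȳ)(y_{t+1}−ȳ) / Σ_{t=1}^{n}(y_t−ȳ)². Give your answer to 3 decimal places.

-0.654

Mean ȳ = (15 + 7 + 25 + 8 + 13 + 9 + 19 + 5 + 26)/9 = 14.1111
Numerator Σ_{t=1}^{8}(y_t−ȳ)(y_{t+1}−ȳ) = -315.6790
Denominator Σ(y_t−ȳ)² = 482.8889
r_1 = -315.6790 / 482.8889 = -0.654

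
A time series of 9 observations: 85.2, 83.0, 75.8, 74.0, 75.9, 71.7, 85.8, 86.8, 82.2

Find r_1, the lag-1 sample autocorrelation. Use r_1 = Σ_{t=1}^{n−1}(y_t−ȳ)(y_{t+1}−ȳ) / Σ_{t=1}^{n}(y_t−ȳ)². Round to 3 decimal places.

0.359

Mean ȳ = (85.2 + 83.0 + 75.8 + 74.0 + 75.9 + 71.7 + 85.8 + 86.8 + 82.2)/9 = 80.0444
Numerator Σ_{t=1}^{8}(y_t−ȳ)(y_{t+1}−ȳ) = 93.3991
Denominator Σ(y_t−ȳ)² = 260.0822
r_1 = 93.3991 / 260.0822 = 0.359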